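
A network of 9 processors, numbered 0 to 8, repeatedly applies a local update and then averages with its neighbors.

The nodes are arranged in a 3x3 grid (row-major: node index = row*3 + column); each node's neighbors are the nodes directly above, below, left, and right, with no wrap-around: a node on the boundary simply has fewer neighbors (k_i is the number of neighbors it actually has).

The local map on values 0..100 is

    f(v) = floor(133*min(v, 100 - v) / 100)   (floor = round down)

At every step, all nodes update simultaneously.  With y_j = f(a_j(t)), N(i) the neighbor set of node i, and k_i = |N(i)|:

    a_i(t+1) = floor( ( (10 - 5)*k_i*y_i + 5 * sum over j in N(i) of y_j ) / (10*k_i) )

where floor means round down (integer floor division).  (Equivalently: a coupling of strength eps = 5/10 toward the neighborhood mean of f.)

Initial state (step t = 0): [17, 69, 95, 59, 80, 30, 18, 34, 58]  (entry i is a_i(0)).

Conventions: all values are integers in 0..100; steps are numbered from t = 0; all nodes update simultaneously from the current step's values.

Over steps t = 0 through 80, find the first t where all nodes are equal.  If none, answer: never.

Simulating step by step:
t=0: [17, 69, 95, 59, 80, 30, 18, 34, 58]  (not all equal)
t=1: [34, 29, 23, 38, 35, 34, 36, 39, 48]  (not all equal)
t=2: [44, 39, 35, 48, 46, 45, 48, 51, 55]  (not all equal)
t=3: [57, 53, 50, 61, 60, 57, 63, 63, 60]  (not all equal)
t=4: [56, 60, 62, 52, 53, 57, 49, 50, 53]  (not all equal)
t=5: [58, 54, 52, 62, 60, 57, 64, 64, 61]  (not all equal)
t=6: [55, 59, 61, 50, 53, 56, 47, 48, 51]  (not all equal)
t=7: [59, 55, 53, 63, 61, 58, 63, 63, 62]  (not all equal)
t=8: [54, 57, 59, 50, 52, 54, 49, 49, 51]  (not all equal)
t=9: [61, 58, 56, 64, 62, 60, 65, 64, 64]  (not all equal)
t=10: [51, 54, 56, 48, 50, 52, 46, 47, 48]  (not all equal)
t=11: [63, 62, 60, 63, 64, 62, 61, 62, 62]  (not all equal)
t=12: [49, 49, 51, 49, 48, 50, 50, 49, 50]  (not all equal)
t=13: [65, 64, 65, 64, 64, 65, 65, 65, 65]  (not all equal)
t=14: [46, 46, 46, 46, 46, 46, 46, 46, 46]  (all equal)

Answer: 14
Key observation: Synchronization is absorbing here: once all nodes are equal they stay equal, and step 14 is the first all-equal step.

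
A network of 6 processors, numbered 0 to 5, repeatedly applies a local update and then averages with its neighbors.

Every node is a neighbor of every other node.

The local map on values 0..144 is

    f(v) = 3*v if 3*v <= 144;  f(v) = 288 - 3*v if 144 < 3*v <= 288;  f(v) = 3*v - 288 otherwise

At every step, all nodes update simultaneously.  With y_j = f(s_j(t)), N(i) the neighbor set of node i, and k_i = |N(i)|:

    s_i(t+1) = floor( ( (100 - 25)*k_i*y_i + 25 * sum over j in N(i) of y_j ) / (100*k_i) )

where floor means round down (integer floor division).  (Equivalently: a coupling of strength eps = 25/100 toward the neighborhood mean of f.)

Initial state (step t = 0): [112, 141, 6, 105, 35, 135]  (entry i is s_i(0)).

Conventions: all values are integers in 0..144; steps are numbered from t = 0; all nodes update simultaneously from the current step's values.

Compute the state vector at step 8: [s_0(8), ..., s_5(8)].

Answer: [22, 66, 77, 115, 48, 83]

Derivation:
t=0: [112, 141, 6, 105, 35, 135]
t=1: [56, 117, 35, 41, 96, 104]
t=2: [105, 65, 95, 107, 21, 38]
t=3: [35, 81, 18, 39, 60, 96]
t=4: [94, 52, 59, 103, 97, 21]
t=5: [21, 109, 94, 31, 18, 60]
t=6: [62, 45, 22, 83, 55, 93]
t=7: [95, 118, 69, 51, 109, 30]
t=8: [22, 66, 77, 115, 48, 83]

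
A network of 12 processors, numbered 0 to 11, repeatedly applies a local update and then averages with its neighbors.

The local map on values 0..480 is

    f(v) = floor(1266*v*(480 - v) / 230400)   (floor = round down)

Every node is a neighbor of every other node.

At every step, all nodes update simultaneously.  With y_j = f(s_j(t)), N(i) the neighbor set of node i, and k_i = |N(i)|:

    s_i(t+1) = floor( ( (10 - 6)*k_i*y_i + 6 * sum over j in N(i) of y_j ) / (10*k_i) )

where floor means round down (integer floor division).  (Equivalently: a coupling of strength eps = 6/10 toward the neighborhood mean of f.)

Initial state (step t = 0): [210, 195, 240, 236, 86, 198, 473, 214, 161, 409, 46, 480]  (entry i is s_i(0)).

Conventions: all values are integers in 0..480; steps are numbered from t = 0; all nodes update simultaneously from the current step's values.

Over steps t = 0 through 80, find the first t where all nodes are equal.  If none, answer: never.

Answer: 4
Key observation: Synchronization is absorbing here: once all nodes are equal they stay equal, and step 4 is the first all-equal step.

Derivation:
t=0: [210, 195, 240, 236, 86, 198, 473, 214, 161, 409, 46, 480]  (not all equal)
t=1: [250, 248, 252, 252, 207, 248, 149, 250, 240, 197, 180, 142]  (not all equal)
t=2: [308, 308, 308, 308, 306, 308, 292, 308, 308, 304, 301, 290]  (not all equal)
t=3: [292, 292, 292, 292, 292, 292, 296, 292, 292, 293, 294, 296]  (not all equal)
t=4: [300, 300, 300, 300, 300, 300, 300, 300, 300, 300, 300, 300]  (all equal)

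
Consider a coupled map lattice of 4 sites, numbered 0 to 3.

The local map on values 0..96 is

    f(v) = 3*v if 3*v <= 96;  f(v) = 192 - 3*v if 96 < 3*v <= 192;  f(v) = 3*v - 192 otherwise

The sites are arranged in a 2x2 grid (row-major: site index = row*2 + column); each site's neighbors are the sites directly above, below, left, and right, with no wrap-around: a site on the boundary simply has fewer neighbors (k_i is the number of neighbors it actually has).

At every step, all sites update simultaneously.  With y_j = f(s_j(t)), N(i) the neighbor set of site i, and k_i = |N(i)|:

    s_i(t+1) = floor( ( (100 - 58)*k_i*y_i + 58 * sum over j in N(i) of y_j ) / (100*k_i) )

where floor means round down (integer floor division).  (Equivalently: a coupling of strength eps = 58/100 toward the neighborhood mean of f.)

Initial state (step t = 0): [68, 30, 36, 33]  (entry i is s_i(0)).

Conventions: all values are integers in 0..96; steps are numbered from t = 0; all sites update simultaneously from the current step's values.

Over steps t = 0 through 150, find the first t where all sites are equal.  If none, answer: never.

Simulating step by step:
t=0: [68, 30, 36, 33]  (not all equal)
t=1: [55, 68, 65, 89]  (not all equal)
t=2: [15, 34, 30, 35]  (not all equal)
t=3: [71, 76, 76, 88]  (not all equal)
t=4: [29, 42, 42, 51]  (not all equal)
t=5: [74, 64, 64, 54]  (not all equal)
t=6: [12, 17, 17, 12]  (not all equal)
t=7: [44, 42, 42, 44]  (not all equal)
t=8: [63, 62, 62, 63]  (not all equal)
t=9: [4, 4, 4, 4]  (all equal)

Answer: 9
Key observation: Synchronization is absorbing here: once all sites are equal they stay equal, and step 9 is the first all-equal step.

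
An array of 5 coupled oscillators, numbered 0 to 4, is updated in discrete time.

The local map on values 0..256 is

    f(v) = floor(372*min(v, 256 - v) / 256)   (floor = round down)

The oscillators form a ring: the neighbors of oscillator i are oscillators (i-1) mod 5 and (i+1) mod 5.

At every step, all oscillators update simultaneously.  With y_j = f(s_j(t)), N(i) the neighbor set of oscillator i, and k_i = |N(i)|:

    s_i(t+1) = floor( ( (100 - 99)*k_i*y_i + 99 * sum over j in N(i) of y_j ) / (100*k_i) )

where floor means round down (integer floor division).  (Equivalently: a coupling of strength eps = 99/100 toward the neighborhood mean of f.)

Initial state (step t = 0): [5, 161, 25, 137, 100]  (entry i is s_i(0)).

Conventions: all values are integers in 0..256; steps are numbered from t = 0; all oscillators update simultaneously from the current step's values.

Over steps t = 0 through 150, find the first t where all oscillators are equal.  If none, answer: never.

Simulating step by step:
t=0: [5, 161, 25, 137, 100]  (not all equal)
t=1: [140, 22, 153, 91, 90]  (not all equal)
t=2: [81, 157, 82, 139, 149]  (not all equal)
t=3: [148, 118, 156, 137, 143]  (not all equal)
t=4: [167, 150, 171, 154, 164]  (not all equal)
t=5: [143, 126, 150, 128, 138]  (not all equal)
t=6: [176, 159, 184, 162, 174]  (not all equal)
t=7: [129, 110, 137, 111, 125]  (not all equal)
t=8: [170, 177, 160, 176, 172]  (not all equal)
t=9: [118, 131, 115, 130, 120]  (not all equal)
t=10: [177, 169, 181, 170, 176]  (not all equal)
t=11: [120, 111, 124, 112, 118]  (not all equal)
t=12: [166, 176, 161, 175, 168]  (not all equal)
t=13: [121, 133, 116, 132, 123]  (not all equal)
t=14: [177, 171, 178, 173, 177]  (not all equal)
t=15: [118, 113, 121, 113, 116]  (not all equal)
t=16: [166, 172, 164, 171, 167]  (not all equal)
t=17: [125, 131, 122, 130, 126]  (not all equal)
t=18: [181, 179, 181, 180, 182]  (not all equal)
t=19: [108, 108, 110, 107, 108]  (not all equal)
t=20: [156, 157, 155, 157, 155]  (not all equal)
t=21: [144, 145, 143, 145, 144]  (not all equal)
t=22: [161, 162, 161, 162, 161]  (not all equal)
t=23: [137, 137, 136, 137, 137]  (not all equal)
t=24: [172, 172, 172, 172, 172]  (all equal)

Answer: 24
Key observation: Synchronization is absorbing here: once all oscillators are equal they stay equal, and step 24 is the first all-equal step.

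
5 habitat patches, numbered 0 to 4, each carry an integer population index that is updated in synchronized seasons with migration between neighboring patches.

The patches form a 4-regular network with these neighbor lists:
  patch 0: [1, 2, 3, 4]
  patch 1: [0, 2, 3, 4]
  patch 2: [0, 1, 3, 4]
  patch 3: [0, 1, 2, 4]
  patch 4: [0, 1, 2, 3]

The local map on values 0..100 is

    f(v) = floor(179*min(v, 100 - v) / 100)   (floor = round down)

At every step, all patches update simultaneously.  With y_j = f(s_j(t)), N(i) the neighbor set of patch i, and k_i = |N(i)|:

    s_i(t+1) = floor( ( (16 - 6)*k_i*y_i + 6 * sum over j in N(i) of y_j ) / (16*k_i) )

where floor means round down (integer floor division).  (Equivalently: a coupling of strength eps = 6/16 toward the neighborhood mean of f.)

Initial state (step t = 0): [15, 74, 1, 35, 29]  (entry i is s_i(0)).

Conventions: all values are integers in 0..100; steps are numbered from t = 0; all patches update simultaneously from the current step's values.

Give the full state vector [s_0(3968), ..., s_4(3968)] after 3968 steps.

Simulating step by step:
t=0: [15, 74, 1, 35, 29]
t=1: [31, 41, 17, 50, 44]
t=2: [59, 69, 46, 77, 71]
t=3: [67, 57, 71, 50, 55]
t=4: [64, 73, 60, 80, 75]
t=5: [58, 50, 62, 43, 47]
t=6: [76, 84, 72, 77, 81]
t=7: [40, 33, 44, 40, 36]
t=8: [69, 63, 73, 69, 66]
t=9: [55, 61, 52, 55, 58]
t=10: [78, 73, 81, 78, 76]
t=11: [39, 44, 37, 39, 41]
t=12: [69, 74, 68, 69, 72]
t=13: [53, 49, 54, 53, 51]
t=14: [84, 85, 83, 84, 85]
t=15: [27, 26, 28, 27, 26]
t=16: [47, 46, 48, 47, 46]
t=17: [83, 82, 84, 83, 82]
t=18: [30, 31, 29, 30, 31]
t=19: [53, 54, 52, 53, 54]
t=20: [83, 82, 84, 83, 82]

Answer: [83, 82, 84, 83, 82]
Key observation: The state at step 17, [83, 82, 84, 83, 82], reappears at step 20: the system is in a cycle of period 3 from step 17 on.  Therefore the state at step 3968 equals the state at step 17 + ((3968 - 17) mod 3) = 17, which is [83, 82, 84, 83, 82].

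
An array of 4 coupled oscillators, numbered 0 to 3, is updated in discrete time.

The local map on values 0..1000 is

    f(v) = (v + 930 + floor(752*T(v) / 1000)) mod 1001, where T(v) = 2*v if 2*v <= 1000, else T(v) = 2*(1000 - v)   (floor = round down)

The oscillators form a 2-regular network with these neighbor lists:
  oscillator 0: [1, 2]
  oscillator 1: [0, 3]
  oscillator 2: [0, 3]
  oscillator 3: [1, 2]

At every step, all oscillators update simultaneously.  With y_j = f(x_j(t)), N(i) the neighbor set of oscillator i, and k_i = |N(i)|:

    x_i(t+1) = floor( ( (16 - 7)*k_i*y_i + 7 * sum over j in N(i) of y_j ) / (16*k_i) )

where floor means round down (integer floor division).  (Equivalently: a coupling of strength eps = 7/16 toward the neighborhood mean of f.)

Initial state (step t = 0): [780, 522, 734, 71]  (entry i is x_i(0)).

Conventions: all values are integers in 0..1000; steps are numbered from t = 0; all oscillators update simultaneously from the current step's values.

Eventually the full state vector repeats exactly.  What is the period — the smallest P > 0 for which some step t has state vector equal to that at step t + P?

Simulating step by step:
t=0: [780, 522, 734, 71]
t=1: [71, 126, 66, 109]
t=2: [133, 204, 120, 187]
t=3: [293, 391, 272, 369]
t=4: [704, 841, 674, 811]
t=5: [65, 26, 73, 34]
t=6: [293, 582, 85, 249]
t=7: [433, 343, 344, 371]
t=8: [351, 632, 634, 827]
t=9: [503, 243, 242, 57]
t=10: [334, 356, 354, 274]
t=11: [787, 763, 760, 703]
t=12: [40, 50, 51, 64]
t=13: [40, 56, 57, 74]
t=14: [46, 70, 71, 94]
t=15: [70, 104, 105, 138]
t=16: [141, 189, 190, 237]
t=17: [334, 402, 403, 469]
t=18: [840, 715, 717, 467]
t=19: [35, 62, 62, 85]
t=20: [45, 81, 81, 116]
t=21: [80, 130, 130, 180]
t=22: [183, 254, 254, 324]
t=23: [464, 564, 564, 663]
t=24: [114, 123, 123, 118]
t=25: [223, 228, 228, 229]
t=26: [492, 497, 497, 500]
t=27: [164, 170, 170, 176]
t=28: [345, 354, 354, 362]
t=29: [802, 814, 814, 826]
t=30: [24, 21, 21, 17]
t=31: [986, 981, 981, 976]
t=32: [936, 938, 938, 939]
t=33: [960, 960, 960, 959]
t=34: [949, 949, 949, 949]
t=35: [954, 954, 954, 954]
t=36: [952, 952, 952, 952]
t=37: [953, 953, 953, 953]
t=38: [952, 952, 952, 952]

Answer: 2
Key observation: The state at step 36, [952, 952, 952, 952], reappears at step 38 — and no state repeats earlier — so the cycle the system enters has period 2.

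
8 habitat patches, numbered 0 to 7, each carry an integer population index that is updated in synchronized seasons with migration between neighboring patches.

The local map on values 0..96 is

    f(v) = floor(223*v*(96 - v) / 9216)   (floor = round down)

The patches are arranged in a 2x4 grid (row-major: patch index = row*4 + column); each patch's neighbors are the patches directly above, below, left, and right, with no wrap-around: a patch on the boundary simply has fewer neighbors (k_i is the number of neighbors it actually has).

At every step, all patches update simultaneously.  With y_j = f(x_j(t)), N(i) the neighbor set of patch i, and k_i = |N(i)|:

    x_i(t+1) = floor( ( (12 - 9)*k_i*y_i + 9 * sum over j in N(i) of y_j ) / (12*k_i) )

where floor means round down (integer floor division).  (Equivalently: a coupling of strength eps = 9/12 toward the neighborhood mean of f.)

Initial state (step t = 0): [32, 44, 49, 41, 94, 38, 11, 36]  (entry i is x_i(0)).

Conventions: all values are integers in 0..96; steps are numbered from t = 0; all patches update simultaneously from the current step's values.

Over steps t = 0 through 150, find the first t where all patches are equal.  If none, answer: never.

Simulating step by step:
t=0: [32, 44, 49, 41, 94, 38, 11, 36]  (not all equal)
t=1: [34, 53, 46, 53, 39, 33, 45, 41]  (not all equal)
t=2: [53, 52, 55, 54, 51, 53, 53, 54]  (not all equal)
t=3: [55, 54, 54, 54, 55, 55, 54, 54]  (not all equal)
t=4: [54, 54, 54, 54, 54, 54, 54, 54]  (all equal)

Answer: 4
Key observation: Synchronization is absorbing here: once all patches are equal they stay equal, and step 4 is the first all-equal step.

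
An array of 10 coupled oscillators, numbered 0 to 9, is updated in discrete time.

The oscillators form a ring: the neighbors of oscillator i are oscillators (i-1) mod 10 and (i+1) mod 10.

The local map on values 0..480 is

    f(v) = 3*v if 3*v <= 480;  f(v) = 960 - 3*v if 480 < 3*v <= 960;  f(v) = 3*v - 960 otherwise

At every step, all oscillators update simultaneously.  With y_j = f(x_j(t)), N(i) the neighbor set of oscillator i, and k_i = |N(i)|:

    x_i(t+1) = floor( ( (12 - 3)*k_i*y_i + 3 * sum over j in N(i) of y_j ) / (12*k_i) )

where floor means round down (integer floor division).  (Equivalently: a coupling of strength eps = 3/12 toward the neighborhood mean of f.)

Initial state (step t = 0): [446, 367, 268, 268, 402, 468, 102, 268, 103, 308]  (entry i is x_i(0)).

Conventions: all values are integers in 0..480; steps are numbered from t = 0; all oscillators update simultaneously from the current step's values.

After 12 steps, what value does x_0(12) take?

Simulating step by step:
t=0: [446, 367, 268, 268, 402, 468, 102, 268, 103, 308]
t=1: [305, 172, 154, 167, 259, 402, 304, 193, 255, 112]
t=2: [131, 396, 459, 424, 225, 213, 114, 316, 235, 282]
t=3: [337, 272, 380, 321, 292, 319, 298, 83, 207, 166]
t=4: [114, 136, 153, 35, 63, 21, 81, 237, 343, 395]
t=5: [335, 406, 408, 159, 162, 101, 221, 225, 111, 220]
t=6: [103, 232, 289, 450, 453, 323, 296, 292, 322, 272]
t=7: [282, 248, 151, 354, 349, 65, 65, 72, 33, 147]
t=8: [167, 232, 379, 144, 102, 181, 197, 198, 156, 357]
t=9: [391, 277, 219, 384, 335, 397, 374, 379, 410, 199]
t=10: [221, 161, 267, 187, 86, 199, 172, 186, 270, 332]
t=11: [286, 414, 228, 351, 288, 360, 428, 375, 167, 82]
t=12: [142, 258, 253, 116, 98, 142, 278, 221, 395, 254]

Answer: x_0(12) = 142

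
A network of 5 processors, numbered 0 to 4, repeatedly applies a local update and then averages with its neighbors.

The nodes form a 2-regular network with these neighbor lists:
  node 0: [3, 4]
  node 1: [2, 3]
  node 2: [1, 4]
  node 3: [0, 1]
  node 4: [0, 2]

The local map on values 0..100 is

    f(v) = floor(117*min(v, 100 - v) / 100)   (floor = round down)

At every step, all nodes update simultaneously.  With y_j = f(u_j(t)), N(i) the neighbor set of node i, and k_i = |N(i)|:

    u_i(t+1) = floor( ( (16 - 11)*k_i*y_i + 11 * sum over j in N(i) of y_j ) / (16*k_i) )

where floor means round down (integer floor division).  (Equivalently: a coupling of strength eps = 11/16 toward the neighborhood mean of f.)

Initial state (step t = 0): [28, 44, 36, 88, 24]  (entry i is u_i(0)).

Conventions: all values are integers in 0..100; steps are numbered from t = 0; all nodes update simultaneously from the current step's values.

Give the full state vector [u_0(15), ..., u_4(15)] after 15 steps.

Answer: [57, 57, 57, 57, 57]

Derivation:
t=0: [28, 44, 36, 88, 24]
t=1: [24, 35, 40, 32, 34]
t=2: [34, 41, 41, 34, 37]
t=3: [40, 44, 45, 41, 43]
t=4: [47, 49, 50, 48, 49]
t=5: [55, 57, 57, 55, 56]
t=6: [51, 50, 50, 51, 51]
t=7: [57, 57, 57, 57, 57]
t=8: [50, 50, 50, 50, 50]
t=9: [58, 58, 58, 58, 58]
t=10: [49, 49, 49, 49, 49]
t=11: [57, 57, 57, 57, 57]
t=12: [50, 50, 50, 50, 50]
t=13: [58, 58, 58, 58, 58]
t=14: [49, 49, 49, 49, 49]
t=15: [57, 57, 57, 57, 57]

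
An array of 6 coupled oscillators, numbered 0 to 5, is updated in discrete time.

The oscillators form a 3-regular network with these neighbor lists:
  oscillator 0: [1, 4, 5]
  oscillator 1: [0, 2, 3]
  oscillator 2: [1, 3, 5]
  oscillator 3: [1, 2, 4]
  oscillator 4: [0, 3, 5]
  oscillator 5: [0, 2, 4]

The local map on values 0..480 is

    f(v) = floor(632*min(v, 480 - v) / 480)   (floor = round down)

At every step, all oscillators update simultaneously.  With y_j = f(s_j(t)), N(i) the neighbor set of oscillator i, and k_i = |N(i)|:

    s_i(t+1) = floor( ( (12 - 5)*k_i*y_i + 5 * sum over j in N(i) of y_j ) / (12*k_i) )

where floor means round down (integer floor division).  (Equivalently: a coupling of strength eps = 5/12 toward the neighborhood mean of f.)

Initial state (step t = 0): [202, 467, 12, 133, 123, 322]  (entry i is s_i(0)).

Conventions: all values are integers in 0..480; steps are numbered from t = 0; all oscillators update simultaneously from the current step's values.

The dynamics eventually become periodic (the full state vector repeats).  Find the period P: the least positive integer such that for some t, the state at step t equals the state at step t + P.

Answer: 12
Key observation: The state at step 23, [308, 308, 308, 308, 308, 308], reappears at step 35 — and no state repeats earlier — so the cycle the system enters has period 12.

Derivation:
t=0: [202, 467, 12, 133, 123, 322]
t=1: [208, 73, 64, 128, 183, 182]
t=2: [239, 128, 118, 156, 234, 222]
t=3: [289, 191, 182, 207, 292, 278]
t=4: [252, 252, 248, 261, 253, 256]
t=5: [298, 299, 300, 293, 296, 296]
t=6: [239, 239, 239, 243, 242, 240]
t=7: [314, 313, 314, 312, 313, 315]
t=8: [218, 219, 218, 220, 218, 217]
t=9: [286, 287, 287, 288, 287, 285]
t=10: [254, 253, 254, 252, 254, 255]
t=11: [297, 298, 297, 298, 297, 296]
t=12: [240, 239, 240, 239, 240, 241]
t=13: [315, 314, 315, 314, 315, 314]
t=14: [217, 217, 217, 217, 217, 217]
t=15: [285, 285, 285, 285, 285, 285]
t=16: [256, 256, 256, 256, 256, 256]
t=17: [294, 294, 294, 294, 294, 294]
t=18: [244, 244, 244, 244, 244, 244]
t=19: [310, 310, 310, 310, 310, 310]
t=20: [223, 223, 223, 223, 223, 223]
t=21: [293, 293, 293, 293, 293, 293]
t=22: [246, 246, 246, 246, 246, 246]
t=23: [308, 308, 308, 308, 308, 308]
t=24: [226, 226, 226, 226, 226, 226]
t=25: [297, 297, 297, 297, 297, 297]
t=26: [240, 240, 240, 240, 240, 240]
t=27: [316, 316, 316, 316, 316, 316]
t=28: [215, 215, 215, 215, 215, 215]
t=29: [283, 283, 283, 283, 283, 283]
t=30: [259, 259, 259, 259, 259, 259]
t=31: [290, 290, 290, 290, 290, 290]
t=32: [250, 250, 250, 250, 250, 250]
t=33: [302, 302, 302, 302, 302, 302]
t=34: [234, 234, 234, 234, 234, 234]
t=35: [308, 308, 308, 308, 308, 308]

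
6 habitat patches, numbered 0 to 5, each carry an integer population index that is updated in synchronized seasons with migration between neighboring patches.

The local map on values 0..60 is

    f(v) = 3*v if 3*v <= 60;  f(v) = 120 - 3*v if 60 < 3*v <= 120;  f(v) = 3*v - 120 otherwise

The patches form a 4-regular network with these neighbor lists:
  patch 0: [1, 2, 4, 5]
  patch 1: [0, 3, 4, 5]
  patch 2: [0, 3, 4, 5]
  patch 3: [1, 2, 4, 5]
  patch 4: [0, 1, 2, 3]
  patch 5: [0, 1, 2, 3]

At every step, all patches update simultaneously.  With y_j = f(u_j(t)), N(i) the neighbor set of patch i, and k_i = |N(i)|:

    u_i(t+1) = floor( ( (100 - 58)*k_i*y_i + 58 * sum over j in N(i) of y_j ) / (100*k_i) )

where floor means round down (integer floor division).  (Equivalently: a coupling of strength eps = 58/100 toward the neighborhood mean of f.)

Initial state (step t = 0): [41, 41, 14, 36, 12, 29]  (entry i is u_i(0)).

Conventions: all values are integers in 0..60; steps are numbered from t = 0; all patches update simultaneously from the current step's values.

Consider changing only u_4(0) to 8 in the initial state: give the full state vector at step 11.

Simulating step by step:
t=0: [41, 41, 14, 36, 8, 29]
t=1: [16, 11, 28, 19, 18, 22]
t=2: [45, 44, 46, 49, 47, 47]
t=3: [16, 17, 19, 21, 19, 19]
t=4: [52, 53, 55, 56, 54, 54]
t=5: [39, 40, 43, 44, 42, 42]
t=6: [4, 3, 7, 8, 6, 6]
t=7: [14, 14, 19, 19, 17, 17]
t=8: [46, 46, 53, 53, 50, 50]
t=9: [24, 24, 33, 33, 29, 29]
t=10: [39, 39, 28, 28, 33, 33]
t=11: [13, 13, 26, 26, 20, 20]

Answer: [13, 13, 26, 26, 20, 20]
Key observation: This trace re-runs the system from the modified initial state.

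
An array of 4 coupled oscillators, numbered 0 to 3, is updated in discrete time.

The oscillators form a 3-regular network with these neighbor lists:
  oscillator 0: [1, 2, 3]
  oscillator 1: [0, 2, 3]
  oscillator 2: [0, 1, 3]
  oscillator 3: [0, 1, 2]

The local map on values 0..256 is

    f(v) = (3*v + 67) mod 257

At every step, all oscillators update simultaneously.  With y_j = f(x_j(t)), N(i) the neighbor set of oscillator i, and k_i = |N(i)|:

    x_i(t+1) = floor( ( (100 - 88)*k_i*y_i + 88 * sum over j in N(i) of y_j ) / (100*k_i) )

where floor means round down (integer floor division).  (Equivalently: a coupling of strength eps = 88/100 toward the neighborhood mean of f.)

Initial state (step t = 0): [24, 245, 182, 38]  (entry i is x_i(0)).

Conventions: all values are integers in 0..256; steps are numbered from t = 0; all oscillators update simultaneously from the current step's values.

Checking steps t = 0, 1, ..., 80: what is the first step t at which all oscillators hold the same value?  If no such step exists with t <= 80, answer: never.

Simulating step by step:
t=0: [24, 245, 182, 38]  (not all equal)
t=1: [107, 126, 114, 100]  (not all equal)
t=2: [147, 137, 144, 151]  (not all equal)
t=3: [167, 172, 169, 210]  (not all equal)
t=4: [98, 95, 96, 75]  (not all equal)
t=5: [79, 80, 80, 91]  (not all equal)
t=6: [59, 58, 58, 53]  (not all equal)
t=7: [236, 237, 237, 240]  (not all equal)
t=8: [9, 8, 8, 7]  (not all equal)
t=9: [90, 91, 91, 91]  (not all equal)
t=10: [82, 82, 82, 82]  (all equal)

Answer: 10
Key observation: Synchronization is absorbing here: once all oscillators are equal they stay equal, and step 10 is the first all-equal step.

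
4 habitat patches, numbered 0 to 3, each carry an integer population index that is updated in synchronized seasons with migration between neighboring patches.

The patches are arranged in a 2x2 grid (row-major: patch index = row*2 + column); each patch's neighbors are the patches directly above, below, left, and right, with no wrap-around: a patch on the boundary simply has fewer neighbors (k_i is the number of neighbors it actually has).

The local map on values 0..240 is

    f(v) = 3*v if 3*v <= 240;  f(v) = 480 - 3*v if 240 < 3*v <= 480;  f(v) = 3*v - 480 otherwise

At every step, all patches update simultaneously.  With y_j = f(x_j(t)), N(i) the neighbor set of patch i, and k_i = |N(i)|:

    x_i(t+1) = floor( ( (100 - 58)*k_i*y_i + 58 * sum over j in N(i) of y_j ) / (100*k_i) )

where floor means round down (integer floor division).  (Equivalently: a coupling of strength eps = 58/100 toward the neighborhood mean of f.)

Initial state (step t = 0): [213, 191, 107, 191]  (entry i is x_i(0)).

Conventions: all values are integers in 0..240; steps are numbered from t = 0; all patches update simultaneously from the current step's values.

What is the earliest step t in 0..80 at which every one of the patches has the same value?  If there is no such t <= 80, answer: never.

Simulating step by step:
t=0: [213, 191, 107, 191]  (not all equal)
t=1: [139, 112, 139, 112]  (not all equal)
t=2: [86, 120, 86, 120]  (not all equal)
t=3: [192, 149, 192, 149]  (not all equal)
t=4: [77, 51, 77, 51]  (not all equal)
t=5: [208, 175, 208, 175]  (not all equal)
t=6: [115, 73, 115, 73]  (not all equal)
t=7: [159, 194, 159, 194]  (not all equal)
t=8: [31, 73, 31, 73]  (not all equal)
t=9: [129, 182, 129, 182]  (not all equal)
t=10: [85, 73, 85, 73]  (not all equal)
t=11: [223, 220, 223, 220]  (not all equal)
t=12: [186, 182, 186, 182]  (not all equal)
t=13: [74, 69, 74, 69]  (not all equal)
t=14: [217, 211, 217, 211]  (not all equal)
t=15: [165, 158, 165, 158]  (not all equal)
t=16: [12, 8, 12, 8]  (not all equal)
t=17: [32, 27, 32, 27]  (not all equal)
t=18: [91, 85, 91, 85]  (not all equal)
t=19: [212, 219, 212, 219]  (not all equal)
t=20: [162, 170, 162, 170]  (not all equal)
t=21: [12, 23, 12, 23]  (not all equal)
t=22: [45, 59, 45, 59]  (not all equal)
t=23: [147, 164, 147, 164]  (not all equal)
t=24: [31, 19, 31, 19]  (not all equal)
t=25: [82, 67, 82, 67]  (not all equal)
t=26: [224, 210, 224, 210]  (not all equal)
t=27: [179, 162, 179, 162]  (not all equal)
t=28: [42, 20, 42, 20]  (not all equal)
t=29: [106, 79, 106, 79]  (not all equal)
t=30: [183, 215, 183, 215]  (not all equal)
t=31: [96, 137, 96, 137]  (not all equal)
t=32: [156, 104, 156, 104]  (not all equal)
t=33: [57, 122, 57, 122]  (not all equal)
t=34: [154, 130, 154, 130]  (not all equal)
t=35: [38, 69, 38, 69]  (not all equal)
t=36: [140, 180, 140, 180]  (not all equal)
t=37: [60, 60, 60, 60]  (all equal)

Answer: 37
Key observation: Synchronization is absorbing here: once all patches are equal they stay equal, and step 37 is the first all-equal step.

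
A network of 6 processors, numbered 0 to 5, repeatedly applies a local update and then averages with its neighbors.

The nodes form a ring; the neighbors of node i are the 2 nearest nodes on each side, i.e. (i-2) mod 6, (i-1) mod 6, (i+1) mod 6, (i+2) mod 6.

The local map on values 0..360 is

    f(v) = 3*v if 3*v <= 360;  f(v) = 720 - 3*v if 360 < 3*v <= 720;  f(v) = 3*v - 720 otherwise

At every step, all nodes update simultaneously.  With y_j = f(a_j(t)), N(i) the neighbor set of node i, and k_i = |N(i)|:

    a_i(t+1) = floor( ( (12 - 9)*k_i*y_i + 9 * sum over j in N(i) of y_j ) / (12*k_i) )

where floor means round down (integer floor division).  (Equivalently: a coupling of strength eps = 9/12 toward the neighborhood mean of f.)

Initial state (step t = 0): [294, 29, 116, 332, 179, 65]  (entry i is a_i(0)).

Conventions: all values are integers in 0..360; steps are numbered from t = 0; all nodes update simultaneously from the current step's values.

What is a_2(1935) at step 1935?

Answer: a_2(1935) = 216
Key observation: The state at step 17, [216, 216, 216, 216, 216, 216], reappears at step 19: the system is in a cycle of period 2 from step 17 on.  Therefore the state at step 1935 equals the state at step 17 + ((1935 - 17) mod 2) = 17, which is [216, 216, 216, 216, 216, 216].

Derivation:
t=0: [294, 29, 116, 332, 179, 65]
t=1: [192, 205, 219, 221, 229, 181]
t=2: [106, 108, 79, 85, 90, 107]
t=3: [295, 293, 278, 279, 279, 299]
t=4: [147, 147, 133, 135, 136, 148]
t=5: [292, 293, 302, 301, 301, 291]
t=6: [166, 166, 174, 173, 172, 165]
t=7: [214, 214, 208, 209, 209, 215]
t=8: [83, 83, 88, 87, 87, 82]
t=9: [253, 253, 257, 256, 256, 252]
t=10: [42, 42, 45, 44, 44, 41]
t=11: [128, 128, 130, 129, 129, 127]
t=12: [334, 334, 333, 334, 334, 335]
t=13: [282, 282, 281, 282, 282, 282]
t=14: [125, 125, 125, 125, 125, 126]
t=15: [344, 344, 345, 344, 344, 344]
t=16: [312, 312, 312, 312, 312, 312]
t=17: [216, 216, 216, 216, 216, 216]
t=18: [72, 72, 72, 72, 72, 72]
t=19: [216, 216, 216, 216, 216, 216]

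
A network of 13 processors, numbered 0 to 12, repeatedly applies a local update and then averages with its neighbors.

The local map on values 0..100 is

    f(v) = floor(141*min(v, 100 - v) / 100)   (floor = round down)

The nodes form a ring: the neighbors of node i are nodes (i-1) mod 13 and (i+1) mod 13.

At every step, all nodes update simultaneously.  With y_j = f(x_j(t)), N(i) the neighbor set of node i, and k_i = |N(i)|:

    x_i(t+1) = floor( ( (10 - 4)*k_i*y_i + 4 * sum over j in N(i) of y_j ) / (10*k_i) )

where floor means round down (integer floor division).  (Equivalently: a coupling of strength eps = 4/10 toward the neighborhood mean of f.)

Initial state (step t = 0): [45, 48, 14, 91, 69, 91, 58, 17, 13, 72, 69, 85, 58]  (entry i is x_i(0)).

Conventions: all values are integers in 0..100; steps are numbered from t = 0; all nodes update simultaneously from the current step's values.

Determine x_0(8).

Answer: x_0(8) = 48

Derivation:
t=0: [45, 48, 14, 91, 69, 91, 58, 17, 13, 72, 69, 85, 58]
t=1: [63, 56, 27, 19, 30, 27, 42, 29, 23, 35, 37, 33, 52]
t=2: [57, 55, 40, 31, 38, 43, 51, 42, 37, 46, 50, 51, 59]
t=3: [60, 61, 54, 47, 52, 60, 65, 59, 55, 62, 68, 66, 60]
t=4: [55, 56, 62, 65, 64, 56, 52, 56, 59, 53, 47, 48, 54]
t=5: [63, 60, 54, 50, 52, 60, 65, 62, 59, 64, 66, 66, 64]
t=6: [52, 56, 63, 68, 65, 56, 51, 53, 54, 50, 47, 47, 49]
t=7: [66, 61, 52, 47, 50, 60, 67, 66, 65, 68, 66, 66, 68]
t=8: [48, 55, 64, 67, 66, 56, 48, 47, 47, 46, 46, 46, 45]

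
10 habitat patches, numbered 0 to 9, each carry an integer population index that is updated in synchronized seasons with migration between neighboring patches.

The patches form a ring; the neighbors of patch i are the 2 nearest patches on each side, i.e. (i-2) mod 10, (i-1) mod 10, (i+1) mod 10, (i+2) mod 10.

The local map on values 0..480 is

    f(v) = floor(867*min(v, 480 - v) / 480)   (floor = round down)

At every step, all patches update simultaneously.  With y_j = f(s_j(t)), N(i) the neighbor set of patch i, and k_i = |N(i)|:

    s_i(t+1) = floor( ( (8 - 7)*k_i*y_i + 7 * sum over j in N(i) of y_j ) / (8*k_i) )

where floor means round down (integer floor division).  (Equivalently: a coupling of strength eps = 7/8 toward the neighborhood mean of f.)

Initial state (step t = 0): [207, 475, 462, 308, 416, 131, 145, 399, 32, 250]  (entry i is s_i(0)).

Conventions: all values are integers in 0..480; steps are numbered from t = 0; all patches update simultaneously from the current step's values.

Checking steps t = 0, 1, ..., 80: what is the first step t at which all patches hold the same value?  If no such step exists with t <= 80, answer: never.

Answer: 39
Key observation: Synchronization is absorbing here: once all patches are equal they stay equal, and step 39 is the first all-equal step.

Derivation:
t=0: [207, 475, 462, 308, 416, 131, 145, 399, 32, 250]  (not all equal)
t=1: [158, 248, 180, 124, 197, 211, 153, 230, 268, 179]  (not all equal)
t=2: [352, 305, 321, 351, 307, 325, 369, 349, 331, 368]  (not all equal)
t=3: [263, 247, 274, 290, 257, 249, 264, 237, 223, 255]  (not all equal)
t=4: [398, 383, 386, 395, 383, 394, 409, 406, 403, 409]  (not all equal)
t=5: [152, 152, 163, 166, 154, 148, 147, 136, 134, 146]  (not all equal)
t=6: [268, 281, 282, 280, 280, 271, 258, 257, 259, 259]  (not all equal)
t=7: [378, 372, 364, 363, 372, 380, 386, 394, 396, 387]  (not all equal)
t=8: [180, 193, 197, 196, 192, 182, 170, 165, 166, 170]  (not all equal)
t=9: [326, 336, 344, 345, 337, 326, 316, 308, 307, 316]  (not all equal)
t=10: [278, 264, 257, 258, 264, 276, 290, 297, 297, 290]  (not all equal)
t=11: [365, 378, 388, 389, 379, 366, 353, 344, 343, 352]  (not all equal)
t=12: [207, 191, 181, 181, 189, 205, 220, 230, 230, 222]  (not all equal)
t=13: [371, 354, 343, 342, 353, 369, 386, 397, 398, 388]  (not all equal)
t=14: [196, 216, 227, 228, 217, 199, 179, 168, 167, 178]  (not all equal)
t=15: [355, 376, 389, 390, 377, 357, 336, 323, 322, 335]  (not all equal)
t=16: [224, 201, 186, 186, 200, 222, 246, 260, 260, 247]  (not all equal)
t=17: [381, 372, 361, 361, 371, 381, 392, 408, 409, 393]  (not all equal)
t=18: [174, 191, 198, 198, 191, 174, 158, 152, 152, 157]  (not all equal)
t=19: [314, 329, 341, 341, 330, 314, 299, 287, 287, 299]  (not all equal)
t=20: [299, 280, 270, 270, 280, 298, 317, 327, 327, 317]  (not all equal)
t=21: [327, 346, 359, 359, 347, 327, 308, 295, 294, 307]  (not all equal)
t=22: [276, 254, 240, 240, 253, 275, 297, 311, 311, 298]  (not all equal)
t=23: [368, 392, 408, 408, 393, 369, 345, 329, 329, 344]  (not all equal)
t=24: [201, 174, 157, 157, 173, 200, 227, 244, 244, 228]  (not all equal)
t=25: [359, 332, 313, 313, 331, 358, 384, 405, 405, 385]  (not all equal)
t=26: [218, 250, 268, 268, 251, 219, 187, 169, 169, 186]  (not all equal)
t=27: [363, 378, 398, 398, 378, 363, 352, 338, 337, 352]  (not all equal)
t=28: [205, 184, 177, 177, 184, 205, 227, 235, 235, 227]  (not all equal)
t=29: [371, 351, 335, 335, 351, 371, 390, 406, 406, 390]  (not all equal)
t=30: [197, 221, 234, 234, 221, 197, 172, 159, 159, 172]  (not all equal)
t=31: [354, 379, 397, 397, 379, 354, 329, 311, 311, 329]  (not all equal)
t=32: [227, 197, 180, 180, 197, 227, 256, 273, 273, 256]  (not all equal)
t=33: [369, 364, 356, 356, 364, 369, 381, 394, 394, 381]  (not all equal)
t=34: [192, 206, 211, 211, 206, 192, 179, 174, 174, 179]  (not all equal)
t=35: [347, 359, 369, 369, 359, 347, 334, 324, 324, 334]  (not all equal)
t=36: [240, 224, 216, 216, 224, 240, 256, 264, 264, 256]  (not all equal)
t=37: [401, 404, 405, 405, 404, 401, 404, 405, 405, 404]  (not all equal)
t=38: [136, 137, 137, 137, 137, 136, 137, 137, 137, 137]  (not all equal)
t=39: [246, 246, 246, 246, 246, 246, 246, 246, 246, 246]  (all equal)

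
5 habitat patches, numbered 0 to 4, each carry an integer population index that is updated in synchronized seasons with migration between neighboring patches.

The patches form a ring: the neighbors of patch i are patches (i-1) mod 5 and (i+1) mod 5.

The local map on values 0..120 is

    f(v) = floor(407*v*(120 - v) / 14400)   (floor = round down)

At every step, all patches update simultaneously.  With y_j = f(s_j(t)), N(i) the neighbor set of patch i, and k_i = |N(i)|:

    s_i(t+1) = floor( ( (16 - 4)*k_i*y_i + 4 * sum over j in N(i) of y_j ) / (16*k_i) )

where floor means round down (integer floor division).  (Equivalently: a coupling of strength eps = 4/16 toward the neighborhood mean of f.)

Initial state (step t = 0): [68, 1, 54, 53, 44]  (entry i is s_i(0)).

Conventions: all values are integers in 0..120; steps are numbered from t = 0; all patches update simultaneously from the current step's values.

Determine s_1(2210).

Answer: s_1(2210) = 55
Key observation: The state at step 5, [100, 100, 101, 101, 100], reappears at step 9: the system is in a cycle of period 4 from step 5 on.  Therefore the state at step 2210 equals the state at step 5 + ((2210 - 5) mod 4) = 6, which is [56, 55, 54, 54, 55].

Derivation:
t=0: [68, 1, 54, 53, 44]
t=1: [86, 27, 87, 99, 95]
t=2: [78, 72, 76, 62, 67]
t=3: [93, 96, 95, 100, 99]
t=4: [67, 65, 65, 57, 59]
t=5: [100, 100, 101, 101, 100]
t=6: [56, 55, 54, 54, 55]
t=7: [101, 100, 100, 100, 100]
t=8: [54, 55, 56, 56, 55]
t=9: [100, 100, 101, 101, 100]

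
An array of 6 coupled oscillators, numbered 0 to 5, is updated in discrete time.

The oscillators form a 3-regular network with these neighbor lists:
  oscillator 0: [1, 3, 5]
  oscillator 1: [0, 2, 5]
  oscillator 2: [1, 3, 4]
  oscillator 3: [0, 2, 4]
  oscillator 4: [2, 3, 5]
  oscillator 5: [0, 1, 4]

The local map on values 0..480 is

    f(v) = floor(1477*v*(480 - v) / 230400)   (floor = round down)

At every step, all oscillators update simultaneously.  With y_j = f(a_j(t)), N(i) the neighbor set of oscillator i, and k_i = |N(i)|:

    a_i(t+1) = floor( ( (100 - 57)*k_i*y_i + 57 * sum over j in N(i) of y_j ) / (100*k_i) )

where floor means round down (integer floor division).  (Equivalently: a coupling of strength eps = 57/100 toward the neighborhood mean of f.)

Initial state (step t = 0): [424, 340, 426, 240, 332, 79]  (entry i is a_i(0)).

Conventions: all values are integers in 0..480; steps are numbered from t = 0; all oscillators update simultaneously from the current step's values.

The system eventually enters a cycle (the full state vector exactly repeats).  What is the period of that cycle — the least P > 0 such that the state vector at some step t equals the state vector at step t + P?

Simulating step by step:
t=0: [424, 340, 426, 240, 332, 79]
t=1: [231, 226, 250, 275, 271, 233]
t=2: [366, 367, 365, 364, 364, 366]
t=3: [267, 266, 268, 269, 269, 267]
t=4: [363, 364, 363, 363, 363, 363]
t=5: [271, 271, 271, 272, 272, 271]
t=6: [362, 363, 362, 362, 362, 362]
t=7: [272, 272, 272, 273, 273, 272]
t=8: [362, 362, 362, 362, 362, 362]
t=9: [273, 273, 273, 273, 273, 273]
t=10: [362, 362, 362, 362, 362, 362]

Answer: 2
Key observation: The state at step 8, [362, 362, 362, 362, 362, 362], reappears at step 10 — and no state repeats earlier — so the cycle the system enters has period 2.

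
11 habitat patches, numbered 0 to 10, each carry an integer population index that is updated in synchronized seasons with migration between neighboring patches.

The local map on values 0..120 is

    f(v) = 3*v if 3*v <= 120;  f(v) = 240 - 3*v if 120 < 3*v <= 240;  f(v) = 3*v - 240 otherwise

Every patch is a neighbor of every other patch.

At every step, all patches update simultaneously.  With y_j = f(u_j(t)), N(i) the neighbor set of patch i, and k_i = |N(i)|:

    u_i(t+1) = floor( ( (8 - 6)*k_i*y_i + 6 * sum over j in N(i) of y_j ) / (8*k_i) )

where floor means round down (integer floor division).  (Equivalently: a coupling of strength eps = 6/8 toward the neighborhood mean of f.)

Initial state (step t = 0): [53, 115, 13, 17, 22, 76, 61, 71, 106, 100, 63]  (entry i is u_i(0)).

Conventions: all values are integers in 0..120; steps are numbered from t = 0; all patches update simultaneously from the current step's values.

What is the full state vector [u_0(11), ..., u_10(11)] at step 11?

Simulating step by step:
t=0: [53, 115, 13, 17, 22, 76, 61, 71, 106, 100, 63]
t=1: [61, 65, 53, 55, 58, 49, 57, 51, 60, 57, 55]
t=2: [68, 66, 72, 71, 69, 74, 70, 73, 68, 70, 71]
t=3: [30, 31, 28, 29, 30, 27, 29, 27, 30, 29, 29]
t=4: [87, 88, 86, 87, 87, 85, 87, 85, 87, 87, 87]
t=5: [20, 20, 19, 20, 20, 19, 20, 19, 20, 20, 20]
t=6: [59, 59, 58, 59, 59, 58, 59, 58, 59, 59, 59]
t=7: [63, 63, 64, 63, 63, 64, 63, 64, 63, 63, 63]
t=8: [50, 50, 49, 50, 50, 49, 50, 49, 50, 50, 50]
t=9: [90, 90, 91, 90, 90, 91, 90, 91, 90, 90, 90]
t=10: [30, 30, 31, 30, 30, 31, 30, 31, 30, 30, 30]
t=11: [90, 90, 91, 90, 90, 91, 90, 91, 90, 90, 90]

Answer: [90, 90, 91, 90, 90, 91, 90, 91, 90, 90, 90]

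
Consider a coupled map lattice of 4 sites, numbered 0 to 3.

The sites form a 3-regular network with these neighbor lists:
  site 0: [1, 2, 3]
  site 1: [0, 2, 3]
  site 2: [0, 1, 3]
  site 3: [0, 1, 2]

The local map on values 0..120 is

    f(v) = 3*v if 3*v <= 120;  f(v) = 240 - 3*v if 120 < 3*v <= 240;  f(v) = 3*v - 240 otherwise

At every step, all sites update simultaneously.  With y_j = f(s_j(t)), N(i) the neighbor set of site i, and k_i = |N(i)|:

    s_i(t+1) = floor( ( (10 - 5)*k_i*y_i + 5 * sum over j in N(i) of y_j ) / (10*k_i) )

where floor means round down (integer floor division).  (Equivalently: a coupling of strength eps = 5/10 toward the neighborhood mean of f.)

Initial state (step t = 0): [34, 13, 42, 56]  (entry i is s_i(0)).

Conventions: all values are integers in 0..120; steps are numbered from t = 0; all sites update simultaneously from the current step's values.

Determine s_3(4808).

Answer: s_3(4808) = 94
Key observation: The state at step 26, [118, 117, 116, 118], reappears at step 30: the system is in a cycle of period 4 from step 26 on.  Therefore the state at step 4808 equals the state at step 26 + ((4808 - 26) mod 4) = 28, which is [94, 93, 92, 94].

Derivation:
t=0: [34, 13, 42, 56]
t=1: [88, 67, 92, 78]
t=2: [25, 30, 29, 19]
t=3: [76, 81, 80, 70]
t=4: [11, 8, 7, 17]
t=5: [32, 29, 28, 38]
t=6: [95, 92, 91, 101]
t=7: [44, 41, 40, 50]
t=8: [108, 111, 112, 102]
t=9: [84, 87, 88, 78]
t=10: [14, 17, 18, 12]
t=11: [44, 47, 48, 42]
t=12: [105, 102, 101, 107]
t=13: [72, 69, 68, 74]
t=14: [26, 29, 30, 24]
t=15: [80, 83, 84, 78]
t=16: [4, 7, 8, 6]
t=17: [16, 19, 20, 18]
t=18: [52, 55, 56, 54]
t=19: [79, 76, 75, 77]
t=20: [7, 10, 11, 9]
t=21: [25, 28, 29, 27]
t=22: [79, 82, 83, 81]
t=23: [4, 5, 6, 4]
t=24: [13, 14, 15, 13]
t=25: [40, 41, 42, 40]
t=26: [118, 117, 116, 118]
t=27: [112, 111, 110, 112]
t=28: [94, 93, 92, 94]
t=29: [40, 39, 38, 40]
t=30: [118, 117, 116, 118]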